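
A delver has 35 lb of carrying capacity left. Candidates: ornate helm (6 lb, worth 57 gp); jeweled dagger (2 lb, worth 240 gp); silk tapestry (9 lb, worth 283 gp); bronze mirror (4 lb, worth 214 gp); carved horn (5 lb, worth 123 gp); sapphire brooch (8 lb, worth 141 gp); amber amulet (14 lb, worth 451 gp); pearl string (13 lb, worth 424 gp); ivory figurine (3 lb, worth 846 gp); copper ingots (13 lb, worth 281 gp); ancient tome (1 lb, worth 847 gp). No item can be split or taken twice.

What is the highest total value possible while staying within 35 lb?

2881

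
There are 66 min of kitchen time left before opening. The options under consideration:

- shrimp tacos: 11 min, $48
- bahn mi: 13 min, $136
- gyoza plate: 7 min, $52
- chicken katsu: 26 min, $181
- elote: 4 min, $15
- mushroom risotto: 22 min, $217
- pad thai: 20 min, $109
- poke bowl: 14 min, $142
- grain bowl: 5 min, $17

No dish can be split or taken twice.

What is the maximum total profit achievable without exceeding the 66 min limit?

579

Best packing: bahn mi + gyoza plate + elote + mushroom risotto + poke bowl + grain bowl — 65 min, 579 total.
Runner-up bahn mi + gyoza plate + mushroom risotto + poke bowl + grain bowl tops out at 564.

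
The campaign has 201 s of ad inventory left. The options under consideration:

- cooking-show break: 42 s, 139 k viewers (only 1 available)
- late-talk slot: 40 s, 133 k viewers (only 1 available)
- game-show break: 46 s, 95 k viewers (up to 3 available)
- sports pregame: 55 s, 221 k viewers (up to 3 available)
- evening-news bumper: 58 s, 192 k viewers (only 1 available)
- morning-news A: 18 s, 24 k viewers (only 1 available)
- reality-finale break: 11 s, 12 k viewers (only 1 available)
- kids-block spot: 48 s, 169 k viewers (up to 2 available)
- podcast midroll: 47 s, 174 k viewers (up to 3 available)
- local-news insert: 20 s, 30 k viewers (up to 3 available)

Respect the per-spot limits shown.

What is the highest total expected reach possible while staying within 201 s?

755

Density check — sports pregame 4.02, podcast midroll 3.70, kids-block spot 3.52 are the best per s.
A density-first pass picks 3×sports pregame + reality-finale break + local-news insert — 705 at 196 s.
But cooking-show break + 2×sports pregame + podcast midroll fits in 199 s and reaches 755.
The spare 2 s is too small for any remaining spot, and no exchange beats 755.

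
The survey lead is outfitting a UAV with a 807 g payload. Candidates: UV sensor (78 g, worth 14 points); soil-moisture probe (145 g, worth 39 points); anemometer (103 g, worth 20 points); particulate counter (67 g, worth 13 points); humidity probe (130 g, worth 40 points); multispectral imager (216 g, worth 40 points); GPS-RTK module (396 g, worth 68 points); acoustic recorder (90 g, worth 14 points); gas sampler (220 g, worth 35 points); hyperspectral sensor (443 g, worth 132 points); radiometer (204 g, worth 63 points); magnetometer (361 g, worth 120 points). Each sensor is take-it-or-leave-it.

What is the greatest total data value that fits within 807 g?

252

Greedy by ratio would take anemometer + humidity probe + radiometer + magnetometer: 798 g used, total 243.
Dropping anemometer and humidity probe and radiometer frees 437 g; slotting in hyperspectral sensor (443 g) lifts the total to 252 at 804 g.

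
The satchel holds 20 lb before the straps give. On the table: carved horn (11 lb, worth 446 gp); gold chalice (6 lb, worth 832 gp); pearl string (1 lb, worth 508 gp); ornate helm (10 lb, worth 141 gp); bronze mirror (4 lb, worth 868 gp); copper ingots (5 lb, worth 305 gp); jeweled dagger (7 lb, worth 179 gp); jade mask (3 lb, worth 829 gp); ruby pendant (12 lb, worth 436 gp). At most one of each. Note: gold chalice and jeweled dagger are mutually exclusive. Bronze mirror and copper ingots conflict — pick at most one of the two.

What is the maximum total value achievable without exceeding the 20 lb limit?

Density check — pearl string 508.00, jade mask 276.33, bronze mirror 217.00 are the best per lb.
Taking gold chalice + pearl string + bronze mirror + jade mask: 14 lb used, 3037 in value.
That's the maximum — no feasible swap from here does better than 3037.

3037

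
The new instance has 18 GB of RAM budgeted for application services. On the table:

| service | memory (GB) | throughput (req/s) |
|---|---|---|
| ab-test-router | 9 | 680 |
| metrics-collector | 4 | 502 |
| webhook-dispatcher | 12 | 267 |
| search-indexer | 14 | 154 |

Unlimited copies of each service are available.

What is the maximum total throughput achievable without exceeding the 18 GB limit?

2008

Taking 4×metrics-collector: 16 GB used, 2008 in throughput.
Nothing else within 18 GB beats 2008.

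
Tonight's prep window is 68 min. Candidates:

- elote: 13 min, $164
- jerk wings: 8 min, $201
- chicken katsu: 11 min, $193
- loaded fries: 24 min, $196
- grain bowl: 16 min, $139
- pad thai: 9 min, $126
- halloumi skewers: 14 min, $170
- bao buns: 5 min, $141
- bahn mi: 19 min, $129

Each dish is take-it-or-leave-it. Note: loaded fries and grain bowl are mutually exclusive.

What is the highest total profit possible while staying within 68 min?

1008

Ranking by ratio (profit/min): bao buns 28.20, jerk wings 25.12, chicken katsu 17.55.
Greedy by ratio would take elote + jerk wings + chicken katsu + pad thai + halloumi skewers + bao buns: 60 min used, total 995.
The 9 min tied up in pad thai is better spent on grain bowl — total rises to 1008 (67 min).
The spare 1 min is too small for any remaining dish, and no feasible exchange beats 1008.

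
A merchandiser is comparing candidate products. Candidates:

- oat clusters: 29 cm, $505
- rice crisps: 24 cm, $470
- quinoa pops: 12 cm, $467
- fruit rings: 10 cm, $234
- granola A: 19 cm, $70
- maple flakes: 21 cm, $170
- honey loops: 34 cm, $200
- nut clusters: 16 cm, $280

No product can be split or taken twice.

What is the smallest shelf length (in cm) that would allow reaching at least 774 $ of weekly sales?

36

Need the lightest bundle worth ≥ 774.
rice crisps + quinoa pops reaches 937 using 36 cm.
Any bundle with less than 36 cm falls short of 774.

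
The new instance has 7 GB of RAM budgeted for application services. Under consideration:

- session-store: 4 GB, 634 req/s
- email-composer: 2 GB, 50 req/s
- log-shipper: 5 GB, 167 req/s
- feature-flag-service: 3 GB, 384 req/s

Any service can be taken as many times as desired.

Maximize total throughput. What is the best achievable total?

By throughput per GB: session-store 158.50, feature-flag-service 128.00, log-shipper 33.40, email-composer 25.00 lead.
Taking session-store + feature-flag-service: 7 GB used, 1018 in throughput.

1018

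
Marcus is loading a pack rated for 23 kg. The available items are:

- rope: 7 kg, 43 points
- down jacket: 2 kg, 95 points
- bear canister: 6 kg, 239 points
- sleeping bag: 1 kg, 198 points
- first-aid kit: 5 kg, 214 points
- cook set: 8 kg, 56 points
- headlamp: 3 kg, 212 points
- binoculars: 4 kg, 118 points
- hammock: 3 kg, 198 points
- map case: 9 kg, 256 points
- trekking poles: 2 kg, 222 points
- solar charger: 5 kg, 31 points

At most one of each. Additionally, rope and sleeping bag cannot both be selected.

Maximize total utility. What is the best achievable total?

1378

By utility per kg: sleeping bag 198.00, trekking poles 111.00, headlamp 70.67, hammock 66.00 lead.
Taking down jacket + bear canister + sleeping bag + first-aid kit + headlamp + hammock + trekking poles: 22 kg used, 1378 in utility.
Runner-up sleeping bag + first-aid kit + headlamp + hammock + map case + trekking poles tops out at 1300.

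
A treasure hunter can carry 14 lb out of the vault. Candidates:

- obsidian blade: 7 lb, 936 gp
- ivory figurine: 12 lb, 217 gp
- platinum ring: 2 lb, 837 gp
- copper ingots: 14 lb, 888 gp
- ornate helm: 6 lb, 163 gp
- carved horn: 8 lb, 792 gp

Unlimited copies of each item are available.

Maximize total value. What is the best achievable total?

5859

Best packing: 7×platinum ring — 14 lb, 5859 total.
That's the maximum — no swap from here does better than 5859.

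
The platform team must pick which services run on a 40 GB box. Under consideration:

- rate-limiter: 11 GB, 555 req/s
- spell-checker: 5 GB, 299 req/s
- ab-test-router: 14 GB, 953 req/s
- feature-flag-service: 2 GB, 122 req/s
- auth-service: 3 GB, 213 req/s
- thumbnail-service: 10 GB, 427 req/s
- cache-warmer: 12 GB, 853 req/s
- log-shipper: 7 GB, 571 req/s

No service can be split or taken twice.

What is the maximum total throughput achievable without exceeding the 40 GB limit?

2798

Filling by ratio: ab-test-router + feature-flag-service + auth-service + cache-warmer + log-shipper for 2712, with 2 GB left unused.
The 3 GB tied up in auth-service is better spent on spell-checker — total rises to 2798 (40 GB).
No other feasible combination exceeds 2798.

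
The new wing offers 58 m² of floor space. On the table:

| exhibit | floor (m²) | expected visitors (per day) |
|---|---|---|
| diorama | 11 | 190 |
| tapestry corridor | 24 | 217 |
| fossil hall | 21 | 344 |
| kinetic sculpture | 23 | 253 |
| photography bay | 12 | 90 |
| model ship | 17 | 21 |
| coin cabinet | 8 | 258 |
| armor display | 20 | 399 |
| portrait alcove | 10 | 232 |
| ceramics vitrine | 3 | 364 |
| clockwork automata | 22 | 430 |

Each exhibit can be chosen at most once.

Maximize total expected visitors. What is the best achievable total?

1474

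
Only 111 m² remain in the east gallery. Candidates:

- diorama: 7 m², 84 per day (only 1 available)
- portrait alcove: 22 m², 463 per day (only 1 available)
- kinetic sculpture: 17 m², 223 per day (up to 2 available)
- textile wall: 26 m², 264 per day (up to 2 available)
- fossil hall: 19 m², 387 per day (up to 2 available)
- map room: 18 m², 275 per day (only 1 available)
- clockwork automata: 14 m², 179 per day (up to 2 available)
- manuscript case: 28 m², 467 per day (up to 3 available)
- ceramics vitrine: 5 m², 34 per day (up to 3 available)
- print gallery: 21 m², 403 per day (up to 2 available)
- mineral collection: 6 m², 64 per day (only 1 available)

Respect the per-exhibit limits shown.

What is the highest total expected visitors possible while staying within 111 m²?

Ranking by ratio (expected visitors/m²): portrait alcove 21.05, fossil hall 20.37, print gallery 19.19.
Best packing: diorama + portrait alcove + 2×fossil hall + 2×print gallery — 109 m², 2127 total.

2127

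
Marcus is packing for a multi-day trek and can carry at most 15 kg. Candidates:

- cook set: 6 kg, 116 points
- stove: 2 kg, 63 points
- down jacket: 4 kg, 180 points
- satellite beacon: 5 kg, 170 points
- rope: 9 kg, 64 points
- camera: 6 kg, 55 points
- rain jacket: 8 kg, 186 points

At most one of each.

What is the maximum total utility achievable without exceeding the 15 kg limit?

Greedy by ratio would take stove + down jacket + satellite beacon: 11 kg used, total 413.
Dropping stove frees 2 kg; slotting in cook set (6 kg) lifts the total to 466 at 15 kg.
Next best is stove + down jacket + rain jacket at 429 (14 kg) — short by 37.

466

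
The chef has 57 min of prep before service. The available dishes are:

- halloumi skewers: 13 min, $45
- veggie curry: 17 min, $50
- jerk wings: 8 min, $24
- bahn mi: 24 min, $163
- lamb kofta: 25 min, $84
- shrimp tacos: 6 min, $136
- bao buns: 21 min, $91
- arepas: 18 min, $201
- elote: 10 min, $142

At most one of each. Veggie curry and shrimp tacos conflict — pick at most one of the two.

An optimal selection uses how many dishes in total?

The maximum profit within 57 min is 570.
shrimp tacos + bao buns + arepas + elote hits 570 at 55 min.
All optima have 4 dishes.

4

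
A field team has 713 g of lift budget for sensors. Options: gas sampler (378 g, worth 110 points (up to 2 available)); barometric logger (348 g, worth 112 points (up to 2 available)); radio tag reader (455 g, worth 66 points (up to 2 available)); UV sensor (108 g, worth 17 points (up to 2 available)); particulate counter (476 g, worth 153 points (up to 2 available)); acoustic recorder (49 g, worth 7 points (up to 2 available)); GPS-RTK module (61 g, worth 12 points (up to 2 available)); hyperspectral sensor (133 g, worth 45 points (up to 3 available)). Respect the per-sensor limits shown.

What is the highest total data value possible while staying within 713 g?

224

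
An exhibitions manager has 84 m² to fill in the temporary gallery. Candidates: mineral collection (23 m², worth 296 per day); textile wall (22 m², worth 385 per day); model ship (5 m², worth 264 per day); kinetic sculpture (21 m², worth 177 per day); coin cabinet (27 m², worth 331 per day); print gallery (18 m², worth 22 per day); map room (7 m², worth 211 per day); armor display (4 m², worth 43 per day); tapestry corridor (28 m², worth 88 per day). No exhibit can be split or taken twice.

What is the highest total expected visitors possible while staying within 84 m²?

1487

By expected visitors per m²: model ship 52.80, map room 30.14, textile wall 17.50, mineral collection 12.87 lead.
The ratio ordering already packs tightly: mineral collection + textile wall + model ship + coin cabinet + map room, 84 m², 1487.
The closest alternative, mineral collection + textile wall + model ship + kinetic sculpture + map room + armor display, reaches only 1376.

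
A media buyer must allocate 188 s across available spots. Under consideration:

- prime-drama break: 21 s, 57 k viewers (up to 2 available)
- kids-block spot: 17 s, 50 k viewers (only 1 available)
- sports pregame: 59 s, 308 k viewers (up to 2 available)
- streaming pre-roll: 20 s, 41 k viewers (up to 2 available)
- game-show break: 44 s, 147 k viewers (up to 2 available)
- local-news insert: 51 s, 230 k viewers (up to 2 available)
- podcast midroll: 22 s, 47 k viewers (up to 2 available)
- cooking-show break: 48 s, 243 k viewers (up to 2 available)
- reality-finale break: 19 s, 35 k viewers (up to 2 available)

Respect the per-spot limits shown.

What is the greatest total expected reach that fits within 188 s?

916

Taking the top-ratio spots first gives kids-block spot + 2×sports pregame + cooking-show break for 909 (183 s).
Dropping kids-block spot frees 17 s; slotting in prime-drama break (21 s) lifts the total to 916 at 187 s.
The spare 1 s is too small for any remaining spot, and no exchange beats 916.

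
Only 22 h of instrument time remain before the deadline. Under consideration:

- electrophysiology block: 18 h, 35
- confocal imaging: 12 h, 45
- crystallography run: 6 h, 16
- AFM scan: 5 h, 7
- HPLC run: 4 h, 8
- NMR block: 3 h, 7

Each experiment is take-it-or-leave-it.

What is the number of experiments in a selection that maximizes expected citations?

3

Optimal total is 69.
For example confocal imaging + crystallography run + HPLC run achieves it, using 22 h.
Any selection reaching 69 contains exactly 3 experiments.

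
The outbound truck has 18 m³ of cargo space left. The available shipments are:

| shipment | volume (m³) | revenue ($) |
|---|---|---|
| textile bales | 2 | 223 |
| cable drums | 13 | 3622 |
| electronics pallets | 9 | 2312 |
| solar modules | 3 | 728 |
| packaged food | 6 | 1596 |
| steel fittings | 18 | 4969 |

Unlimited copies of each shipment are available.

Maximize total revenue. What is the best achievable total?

4969

Density check — cable drums 278.62, steel fittings 276.06, packaged food 266.00, electronics pallets 256.89 are the best per m³.
A density-first pass picks textile bales + cable drums + solar modules — 4573 at 18 m³.
The 18 m³ tied up in textile bales and cable drums and solar modules is better spent on steel fittings — total rises to 4969 (18 m³).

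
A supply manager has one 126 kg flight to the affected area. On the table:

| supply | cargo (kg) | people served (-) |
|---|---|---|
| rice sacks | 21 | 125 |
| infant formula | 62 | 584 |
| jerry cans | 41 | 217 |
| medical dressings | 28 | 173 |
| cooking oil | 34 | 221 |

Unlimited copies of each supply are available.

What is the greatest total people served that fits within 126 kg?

2×infant formula uses 124 of the 126 kg and totals 1168.

1168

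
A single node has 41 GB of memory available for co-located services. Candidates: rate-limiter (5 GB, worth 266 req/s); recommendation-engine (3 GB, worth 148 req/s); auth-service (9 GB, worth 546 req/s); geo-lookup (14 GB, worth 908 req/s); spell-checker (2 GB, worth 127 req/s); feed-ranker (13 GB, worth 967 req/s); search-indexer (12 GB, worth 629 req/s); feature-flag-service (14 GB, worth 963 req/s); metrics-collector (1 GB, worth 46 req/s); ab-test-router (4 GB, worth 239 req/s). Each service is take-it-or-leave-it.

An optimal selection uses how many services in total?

3

Optimal total is 2838.
One optimal bundle: geo-lookup + feed-ranker + feature-flag-service (41 GB).
All optima have 3 services.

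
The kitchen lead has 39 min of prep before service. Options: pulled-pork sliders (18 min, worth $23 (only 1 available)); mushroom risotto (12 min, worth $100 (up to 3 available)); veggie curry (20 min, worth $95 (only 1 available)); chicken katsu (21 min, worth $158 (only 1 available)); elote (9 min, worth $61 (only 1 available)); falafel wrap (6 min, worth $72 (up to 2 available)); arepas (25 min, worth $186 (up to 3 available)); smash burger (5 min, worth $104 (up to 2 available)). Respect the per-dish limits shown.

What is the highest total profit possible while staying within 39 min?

452

The ratio ordering already packs tightly: mushroom risotto + 2×falafel wrap + 2×smash burger, 34 min, 452.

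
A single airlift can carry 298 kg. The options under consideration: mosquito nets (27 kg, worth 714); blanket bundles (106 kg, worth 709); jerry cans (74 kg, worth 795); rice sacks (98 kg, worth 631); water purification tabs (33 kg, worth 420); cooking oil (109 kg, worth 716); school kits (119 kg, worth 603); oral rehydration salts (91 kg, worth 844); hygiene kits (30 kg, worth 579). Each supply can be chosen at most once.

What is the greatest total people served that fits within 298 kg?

3352

The ratio ordering already packs tightly: mosquito nets + jerry cans + water purification tabs + oral rehydration salts + hygiene kits, 255 kg, 3352.
Every other selection either busts 298 kg or fails to beat 3352.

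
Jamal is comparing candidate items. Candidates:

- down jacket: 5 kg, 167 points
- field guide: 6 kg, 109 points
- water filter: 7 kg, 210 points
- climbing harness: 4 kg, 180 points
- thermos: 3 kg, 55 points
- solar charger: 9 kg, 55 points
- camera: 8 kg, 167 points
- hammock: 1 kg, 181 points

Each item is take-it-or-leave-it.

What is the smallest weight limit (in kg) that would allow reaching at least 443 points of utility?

10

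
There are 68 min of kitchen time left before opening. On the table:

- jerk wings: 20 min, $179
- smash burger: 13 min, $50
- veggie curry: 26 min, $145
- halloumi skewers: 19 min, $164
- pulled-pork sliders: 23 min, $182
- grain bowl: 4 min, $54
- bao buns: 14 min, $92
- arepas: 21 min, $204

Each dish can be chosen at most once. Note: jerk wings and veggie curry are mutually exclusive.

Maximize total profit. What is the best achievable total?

The ratio heuristic lands on jerk wings + halloumi skewers + grain bowl + arepas (601) but leaves 4 min idle.
Dropping halloumi skewers frees 19 min; slotting in pulled-pork sliders (23 min) lifts the total to 619 at 68 min.
The closest alternative, halloumi skewers + pulled-pork sliders + grain bowl + arepas, reaches only 604.

619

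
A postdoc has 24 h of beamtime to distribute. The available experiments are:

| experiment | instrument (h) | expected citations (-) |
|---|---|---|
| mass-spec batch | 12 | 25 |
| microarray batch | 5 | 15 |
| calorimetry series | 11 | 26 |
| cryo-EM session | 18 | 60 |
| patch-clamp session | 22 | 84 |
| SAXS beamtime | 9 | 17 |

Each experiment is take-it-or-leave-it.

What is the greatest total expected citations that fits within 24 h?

84

By expected citations per h: patch-clamp session 3.82, cryo-EM session 3.33, microarray batch 3.00 lead.
Taking patch-clamp session: 22 h used, 84 in expected citations.
The closest alternative, microarray batch + cryo-EM session, reaches only 75.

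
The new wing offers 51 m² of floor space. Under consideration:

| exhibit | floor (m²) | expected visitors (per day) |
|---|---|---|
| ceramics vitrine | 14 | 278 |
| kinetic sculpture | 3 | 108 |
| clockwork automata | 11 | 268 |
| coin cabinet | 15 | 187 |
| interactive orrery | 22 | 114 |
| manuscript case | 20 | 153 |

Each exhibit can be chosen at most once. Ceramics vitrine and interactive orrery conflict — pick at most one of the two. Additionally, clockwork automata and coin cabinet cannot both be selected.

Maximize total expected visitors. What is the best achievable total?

Ranking by ratio (expected visitors/m²): kinetic sculpture 36.00, clockwork automata 24.36, ceramics vitrine 19.86, coin cabinet 12.47.
Best packing: ceramics vitrine + kinetic sculpture + clockwork automata + manuscript case — 48 m², 807 total.
Nothing else feasible within 51 m² beats 807.

807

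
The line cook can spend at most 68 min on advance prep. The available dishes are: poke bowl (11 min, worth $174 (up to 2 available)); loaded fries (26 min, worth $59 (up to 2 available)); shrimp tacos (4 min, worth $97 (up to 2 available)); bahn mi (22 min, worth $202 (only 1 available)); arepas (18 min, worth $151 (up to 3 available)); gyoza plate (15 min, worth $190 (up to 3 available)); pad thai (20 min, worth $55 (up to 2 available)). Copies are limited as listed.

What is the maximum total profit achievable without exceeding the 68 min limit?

Taking the top-ratio dishes first gives 2×poke bowl + 2×shrimp tacos + 2×gyoza plate for 922 (60 min).
The 11 min tied up in poke bowl is better spent on gyoza plate — total rises to 938 (64 min).
Every other selection either busts 68 min or exceeds an availability limit or fails to beat 938.

938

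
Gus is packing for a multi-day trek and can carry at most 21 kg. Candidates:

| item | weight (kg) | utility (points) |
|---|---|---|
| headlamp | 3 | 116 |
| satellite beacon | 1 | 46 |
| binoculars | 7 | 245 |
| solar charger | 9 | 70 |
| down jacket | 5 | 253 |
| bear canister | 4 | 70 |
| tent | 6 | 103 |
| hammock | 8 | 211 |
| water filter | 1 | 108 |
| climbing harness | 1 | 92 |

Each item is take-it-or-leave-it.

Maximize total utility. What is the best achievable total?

884

Density check — water filter 108.00, climbing harness 92.00, down jacket 50.60 are the best per kg.
A density-first pass picks headlamp + satellite beacon + binoculars + down jacket + water filter + climbing harness — 860 at 18 kg.
The 1 kg tied up in satellite beacon is better spent on bear canister — total rises to 884 (21 kg).
Nothing else within 21 kg beats 884.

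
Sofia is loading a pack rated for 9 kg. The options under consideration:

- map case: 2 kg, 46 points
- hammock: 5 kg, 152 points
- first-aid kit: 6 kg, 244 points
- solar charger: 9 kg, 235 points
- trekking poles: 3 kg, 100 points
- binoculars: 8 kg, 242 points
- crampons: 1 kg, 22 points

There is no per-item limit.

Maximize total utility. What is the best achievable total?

By utility per kg: first-aid kit 40.67, trekking poles 33.33, hammock 30.40, binoculars 30.25 lead.
The ratio ordering already packs tightly: first-aid kit + trekking poles, 9 kg, 344.
That's the maximum — no swap from here does better than 344.

344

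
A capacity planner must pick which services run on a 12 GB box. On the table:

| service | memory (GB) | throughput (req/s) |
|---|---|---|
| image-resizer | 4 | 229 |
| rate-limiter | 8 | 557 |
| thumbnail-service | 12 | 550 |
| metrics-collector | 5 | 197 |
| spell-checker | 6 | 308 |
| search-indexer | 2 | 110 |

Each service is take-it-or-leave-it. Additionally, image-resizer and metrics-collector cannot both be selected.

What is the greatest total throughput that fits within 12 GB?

786

Taking image-resizer + rate-limiter: 12 GB used, 786 in throughput.
Nothing else feasible within 12 GB beats 786.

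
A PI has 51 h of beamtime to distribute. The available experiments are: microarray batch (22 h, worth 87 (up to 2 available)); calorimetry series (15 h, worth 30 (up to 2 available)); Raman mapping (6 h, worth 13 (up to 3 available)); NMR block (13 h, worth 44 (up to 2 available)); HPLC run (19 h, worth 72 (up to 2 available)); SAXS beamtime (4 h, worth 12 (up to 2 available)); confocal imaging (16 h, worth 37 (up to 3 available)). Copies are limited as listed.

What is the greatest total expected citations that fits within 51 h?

By expected citations per h: microarray batch 3.95, HPLC run 3.79, NMR block 3.38, SAXS beamtime 3.00 lead.
Filling by ratio: 2×microarray batch + SAXS beamtime for 186, with 3 h left unused.
Dropping 2×microarray batch and SAXS beamtime frees 48 h; slotting in NMR block + 2×HPLC run (51 h) lifts the total to 188 at 51 h.

188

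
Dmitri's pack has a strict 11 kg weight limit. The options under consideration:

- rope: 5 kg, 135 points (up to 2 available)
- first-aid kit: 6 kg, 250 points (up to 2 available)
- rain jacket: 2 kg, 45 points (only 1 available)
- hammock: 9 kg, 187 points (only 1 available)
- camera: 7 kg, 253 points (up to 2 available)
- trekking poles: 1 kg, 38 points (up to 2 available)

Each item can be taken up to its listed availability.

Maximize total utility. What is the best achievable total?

385

A density-first pass picks first-aid kit + rain jacket + 2×trekking poles — 371 at 10 kg.
The 4 kg tied up in rain jacket and 2×trekking poles is better spent on rope — total rises to 385 (11 kg).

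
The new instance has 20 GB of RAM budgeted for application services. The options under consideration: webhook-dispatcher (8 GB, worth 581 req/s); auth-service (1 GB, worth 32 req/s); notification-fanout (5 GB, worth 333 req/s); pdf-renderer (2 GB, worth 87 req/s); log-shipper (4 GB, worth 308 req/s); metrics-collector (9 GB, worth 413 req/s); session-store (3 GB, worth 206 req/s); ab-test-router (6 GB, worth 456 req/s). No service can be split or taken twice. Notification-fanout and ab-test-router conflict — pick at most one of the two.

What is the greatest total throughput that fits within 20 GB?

Density check — log-shipper 77.00, ab-test-router 76.00, webhook-dispatcher 72.62 are the best per GB.
Best packing: webhook-dispatcher + pdf-renderer + log-shipper + ab-test-router — 20 GB, 1432 total.
That's the maximum — no feasible swap from here does better than 1432.

1432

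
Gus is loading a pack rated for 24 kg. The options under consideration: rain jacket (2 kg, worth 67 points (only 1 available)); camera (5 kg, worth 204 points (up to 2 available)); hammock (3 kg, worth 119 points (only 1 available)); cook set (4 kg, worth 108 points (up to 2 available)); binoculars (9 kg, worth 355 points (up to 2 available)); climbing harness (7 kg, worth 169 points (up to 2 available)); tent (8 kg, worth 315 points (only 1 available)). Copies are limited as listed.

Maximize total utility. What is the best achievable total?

949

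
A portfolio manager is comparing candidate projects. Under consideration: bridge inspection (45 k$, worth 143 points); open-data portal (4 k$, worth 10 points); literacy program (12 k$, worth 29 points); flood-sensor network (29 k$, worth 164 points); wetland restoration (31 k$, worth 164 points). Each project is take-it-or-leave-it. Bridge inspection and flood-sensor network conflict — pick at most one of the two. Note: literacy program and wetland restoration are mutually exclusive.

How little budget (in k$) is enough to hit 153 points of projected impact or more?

29

Need the lightest bundle worth ≥ 153.
Taking flood-sensor network gives 164 (≥ 153) for 29 k$.
No combination under 29 k$ hits 153.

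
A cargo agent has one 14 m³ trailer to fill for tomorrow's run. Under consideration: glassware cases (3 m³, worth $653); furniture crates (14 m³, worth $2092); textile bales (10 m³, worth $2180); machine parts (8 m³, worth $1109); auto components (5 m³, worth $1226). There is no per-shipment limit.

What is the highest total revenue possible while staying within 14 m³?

3185

Filling by ratio: glassware cases + 2×auto components for 3105, with 1 m³ left unused.
Dropping auto components frees 5 m³; slotting in 2×glassware cases (6 m³) lifts the total to 3185 at 14 m³.
That's the maximum — no swap from here does better than 3185.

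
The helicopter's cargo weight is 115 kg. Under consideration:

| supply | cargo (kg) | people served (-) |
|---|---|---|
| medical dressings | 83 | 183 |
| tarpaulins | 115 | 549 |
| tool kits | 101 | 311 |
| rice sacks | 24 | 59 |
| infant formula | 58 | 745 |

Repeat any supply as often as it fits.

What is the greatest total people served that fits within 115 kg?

863

By people served per kg: infant formula 12.84, tarpaulins 4.77, tool kits 3.08 lead.
The ratio ordering already packs tightly: 2×rice sacks + infant formula, 106 kg, 863.
No other feasible combination exceeds 863.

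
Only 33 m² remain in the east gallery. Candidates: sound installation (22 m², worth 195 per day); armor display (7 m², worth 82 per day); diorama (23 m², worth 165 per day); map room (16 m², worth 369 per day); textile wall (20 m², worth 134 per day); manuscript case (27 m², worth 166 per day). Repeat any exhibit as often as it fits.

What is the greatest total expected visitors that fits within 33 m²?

Ranking by ratio (expected visitors/m²): map room 23.06, armor display 11.71, sound installation 8.86.
2×map room uses 32 of the 33 m² and totals 738.

738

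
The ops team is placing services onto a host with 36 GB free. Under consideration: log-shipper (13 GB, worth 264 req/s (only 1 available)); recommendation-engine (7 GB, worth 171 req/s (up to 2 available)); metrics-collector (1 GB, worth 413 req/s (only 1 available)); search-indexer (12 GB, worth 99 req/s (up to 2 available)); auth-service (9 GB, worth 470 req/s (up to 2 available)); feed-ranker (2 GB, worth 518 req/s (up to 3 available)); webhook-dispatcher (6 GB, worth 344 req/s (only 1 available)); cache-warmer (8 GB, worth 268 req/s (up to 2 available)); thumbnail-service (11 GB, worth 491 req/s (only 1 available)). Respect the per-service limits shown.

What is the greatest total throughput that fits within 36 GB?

3398

Taking the top-ratio services first gives metrics-collector + 2×auth-service + 3×feed-ranker + webhook-dispatcher for 3251 (31 GB).
The 6 GB tied up in webhook-dispatcher is better spent on thumbnail-service — total rises to 3398 (36 GB).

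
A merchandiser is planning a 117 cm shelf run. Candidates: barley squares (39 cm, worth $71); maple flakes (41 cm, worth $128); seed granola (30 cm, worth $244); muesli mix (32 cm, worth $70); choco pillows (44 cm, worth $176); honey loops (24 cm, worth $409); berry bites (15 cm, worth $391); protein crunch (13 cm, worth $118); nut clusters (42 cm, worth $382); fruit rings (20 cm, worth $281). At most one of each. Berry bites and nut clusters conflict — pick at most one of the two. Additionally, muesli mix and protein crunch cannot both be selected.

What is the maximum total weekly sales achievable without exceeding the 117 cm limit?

1443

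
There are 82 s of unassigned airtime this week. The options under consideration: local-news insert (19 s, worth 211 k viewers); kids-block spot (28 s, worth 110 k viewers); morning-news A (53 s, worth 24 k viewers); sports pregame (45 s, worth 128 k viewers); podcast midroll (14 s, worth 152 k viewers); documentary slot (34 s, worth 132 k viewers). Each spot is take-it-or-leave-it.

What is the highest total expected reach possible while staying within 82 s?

495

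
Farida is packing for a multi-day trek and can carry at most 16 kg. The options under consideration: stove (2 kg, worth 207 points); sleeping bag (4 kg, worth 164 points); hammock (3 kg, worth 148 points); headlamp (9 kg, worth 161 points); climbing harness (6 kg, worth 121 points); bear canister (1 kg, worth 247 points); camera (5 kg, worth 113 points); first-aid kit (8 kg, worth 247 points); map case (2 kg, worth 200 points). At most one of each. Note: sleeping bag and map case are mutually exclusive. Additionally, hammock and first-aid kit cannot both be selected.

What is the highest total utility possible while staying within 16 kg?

Density check — bear canister 247.00, stove 103.50, map case 100.00 are the best per kg.
Stove + hammock + climbing harness + bear canister + map case uses 14 of the 16 kg and totals 923.
The spare 2 kg is too small for any remaining item, and no feasible exchange beats 923.

923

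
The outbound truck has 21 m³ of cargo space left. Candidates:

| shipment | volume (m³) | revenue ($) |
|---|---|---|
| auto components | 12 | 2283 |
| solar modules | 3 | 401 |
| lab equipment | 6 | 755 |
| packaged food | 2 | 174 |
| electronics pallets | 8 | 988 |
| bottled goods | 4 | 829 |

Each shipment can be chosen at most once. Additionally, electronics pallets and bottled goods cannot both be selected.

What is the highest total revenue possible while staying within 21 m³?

Density check — bottled goods 207.25, auto components 190.25, solar modules 133.67 are the best per m³.
Best packing: auto components + solar modules + packaged food + bottled goods — 21 m³, 3687 total.
No other feasible combination exceeds 3687.

3687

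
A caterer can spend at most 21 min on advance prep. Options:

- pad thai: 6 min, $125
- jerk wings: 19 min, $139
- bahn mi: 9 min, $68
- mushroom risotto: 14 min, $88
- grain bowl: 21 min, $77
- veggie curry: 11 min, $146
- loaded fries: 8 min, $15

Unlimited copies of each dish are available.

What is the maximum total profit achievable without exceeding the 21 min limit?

The ratio ordering already packs tightly: 3×pad thai, 18 min, 375.
Every other selection either busts 21 min or fails to beat 375.

375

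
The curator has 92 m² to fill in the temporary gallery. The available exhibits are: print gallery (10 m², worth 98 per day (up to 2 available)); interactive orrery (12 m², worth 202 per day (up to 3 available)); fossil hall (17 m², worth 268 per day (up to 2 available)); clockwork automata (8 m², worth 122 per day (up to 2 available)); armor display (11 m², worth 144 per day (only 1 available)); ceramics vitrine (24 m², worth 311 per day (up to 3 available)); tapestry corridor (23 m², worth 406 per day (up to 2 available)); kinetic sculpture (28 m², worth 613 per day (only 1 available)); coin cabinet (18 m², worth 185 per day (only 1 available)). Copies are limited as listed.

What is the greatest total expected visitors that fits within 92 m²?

A density-first pass picks interactive orrery + 2×tapestry corridor + kinetic sculpture — 1627 at 86 m².
Dropping interactive orrery frees 12 m²; slotting in fossil hall (17 m²) lifts the total to 1693 at 91 m².
Nothing else within 92 m² beats 1693.

1693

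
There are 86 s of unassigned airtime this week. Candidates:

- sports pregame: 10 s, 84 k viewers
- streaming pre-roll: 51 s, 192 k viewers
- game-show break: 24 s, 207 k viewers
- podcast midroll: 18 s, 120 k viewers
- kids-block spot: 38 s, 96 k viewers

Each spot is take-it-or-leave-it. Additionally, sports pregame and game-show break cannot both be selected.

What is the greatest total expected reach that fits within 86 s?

423

Taking game-show break + podcast midroll + kids-block spot: 80 s used, 423 in expected reach.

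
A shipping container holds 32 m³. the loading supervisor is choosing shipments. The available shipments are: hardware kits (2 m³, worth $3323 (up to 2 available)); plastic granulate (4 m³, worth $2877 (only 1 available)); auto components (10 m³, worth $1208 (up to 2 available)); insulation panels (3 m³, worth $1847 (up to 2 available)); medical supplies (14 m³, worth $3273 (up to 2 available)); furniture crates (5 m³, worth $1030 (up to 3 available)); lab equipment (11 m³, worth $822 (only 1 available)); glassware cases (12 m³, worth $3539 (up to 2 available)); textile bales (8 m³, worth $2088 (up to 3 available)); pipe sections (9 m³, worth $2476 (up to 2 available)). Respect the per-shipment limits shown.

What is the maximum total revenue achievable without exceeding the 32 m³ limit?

18169

The ratio heuristic lands on 2×hardware kits + plastic granulate + 2×insulation panels + furniture crates + glassware cases (17786) but leaves 1 m³ idle.
Dropping furniture crates and glassware cases frees 17 m³; slotting in 2×pipe sections (18 m³) lifts the total to 18169 at 32 m³.
Every other selection either busts 32 m³ or exceeds an availability limit or fails to beat 18169.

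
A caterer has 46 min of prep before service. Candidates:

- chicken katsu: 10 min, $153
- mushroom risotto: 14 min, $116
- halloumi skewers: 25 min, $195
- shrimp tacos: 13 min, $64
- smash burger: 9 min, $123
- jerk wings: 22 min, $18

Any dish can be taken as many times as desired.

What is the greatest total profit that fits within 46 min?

A density-first pass picks 4×chicken katsu — 612 at 40 min.
Dropping 3×chicken katsu frees 30 min; slotting in 4×smash burger (36 min) lifts the total to 645 at 46 min.
That's the maximum — no swap from here does better than 645.

645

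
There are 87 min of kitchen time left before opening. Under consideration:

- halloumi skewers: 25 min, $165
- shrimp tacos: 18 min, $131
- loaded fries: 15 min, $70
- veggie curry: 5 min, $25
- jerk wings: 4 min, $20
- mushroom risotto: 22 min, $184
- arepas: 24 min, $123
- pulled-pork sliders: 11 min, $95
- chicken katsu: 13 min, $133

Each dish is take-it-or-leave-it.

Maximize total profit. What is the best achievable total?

658

Filling by ratio: shrimp tacos + veggie curry + jerk wings + mushroom risotto + pulled-pork sliders + chicken katsu for 588, with 14 min left unused.
Replace pulled-pork sliders with halloumi skewers: the trade gains 70 net, giving 658 at 87 min.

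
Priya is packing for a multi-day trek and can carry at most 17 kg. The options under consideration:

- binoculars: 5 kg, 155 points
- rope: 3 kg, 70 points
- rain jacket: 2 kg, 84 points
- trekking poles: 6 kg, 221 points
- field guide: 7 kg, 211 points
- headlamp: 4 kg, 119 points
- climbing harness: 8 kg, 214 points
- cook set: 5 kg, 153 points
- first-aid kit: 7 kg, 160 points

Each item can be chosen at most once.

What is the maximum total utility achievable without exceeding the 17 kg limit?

Density check — rain jacket 42.00, trekking poles 36.83, binoculars 31.00, cook set 30.60 are the best per kg.
Best packing: binoculars + rain jacket + trekking poles + headlamp — 17 kg, 579 total.
That's the maximum — no swap from here does better than 579.

579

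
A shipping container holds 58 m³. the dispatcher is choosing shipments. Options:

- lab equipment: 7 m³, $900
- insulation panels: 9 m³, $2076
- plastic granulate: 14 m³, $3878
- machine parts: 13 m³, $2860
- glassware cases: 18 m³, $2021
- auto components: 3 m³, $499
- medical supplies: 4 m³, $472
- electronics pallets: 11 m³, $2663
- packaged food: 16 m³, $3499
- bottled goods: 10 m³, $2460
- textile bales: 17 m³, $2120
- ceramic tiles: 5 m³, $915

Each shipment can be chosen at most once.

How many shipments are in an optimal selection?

Best achievable revenue is 13937.
insulation panels + plastic granulate + machine parts + electronics pallets + bottled goods hits 13937 at 57 m³.
Every optimal selection uses 5 shipments.

5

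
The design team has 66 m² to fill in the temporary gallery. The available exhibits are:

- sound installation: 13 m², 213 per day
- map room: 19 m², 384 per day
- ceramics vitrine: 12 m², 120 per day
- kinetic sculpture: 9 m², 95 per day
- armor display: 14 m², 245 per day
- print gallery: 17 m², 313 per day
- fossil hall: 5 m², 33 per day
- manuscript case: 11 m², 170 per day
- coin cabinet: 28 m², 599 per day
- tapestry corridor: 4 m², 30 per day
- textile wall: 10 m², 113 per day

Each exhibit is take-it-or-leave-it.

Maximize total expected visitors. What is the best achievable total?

1296

Density check — coin cabinet 21.39, map room 20.21, print gallery 18.41, armor display 17.50 are the best per m².
Best packing: map room + print gallery + coin cabinet — 64 m², 1296 total.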